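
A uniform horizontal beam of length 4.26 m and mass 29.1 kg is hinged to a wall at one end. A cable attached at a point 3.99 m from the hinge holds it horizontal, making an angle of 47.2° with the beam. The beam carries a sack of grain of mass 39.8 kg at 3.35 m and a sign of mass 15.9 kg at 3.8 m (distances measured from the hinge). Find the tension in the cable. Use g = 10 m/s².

About the hinge:
Beam weight: 29.1 × 10 = 291 N down at 2.13 m → arm 2.13 m, τ = 291 × 2.13 = 619.8 N·m clockwise.
Sack of grain: 39.8 × 10 = 398 N down at 3.35 m → arm 3.35 m, τ = 398 × 3.35 = 1333 N·m clockwise.
Sign: 15.9 × 10 = 159 N down at 3.8 m → arm 3.8 m, τ = 159 × 3.8 = 604.2 N·m clockwise.
Total clockwise load moment = 2557 N·m.
The cable tension T acts at 3.99 m; only its component perpendicular to the beam, T sinθ, produces torque. sin 47.2° = 0.7337.
Στ = 0 ⇒ T × 3.99 × 0.7337 = 2557 ⇒ T = 2557 / 2.927 = 874 N.

T ≈ 874 N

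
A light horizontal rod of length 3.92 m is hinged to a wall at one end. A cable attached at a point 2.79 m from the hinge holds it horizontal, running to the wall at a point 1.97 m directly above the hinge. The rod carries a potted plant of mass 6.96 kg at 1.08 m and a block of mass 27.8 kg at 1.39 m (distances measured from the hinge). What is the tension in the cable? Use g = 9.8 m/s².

Taking torques about the hinge:
Potted plant: 6.96 × 9.8 = 68.21 N down at 1.08 m → arm 1.08 m, τ = 68.21 × 1.08 = 73.67 N·m clockwise.
Block: 27.8 × 9.8 = 272.4 N down at 1.39 m → arm 1.39 m, τ = 272.4 × 1.39 = 378.6 N·m clockwise.
Total clockwise load moment = 452.3 N·m.
The cable tension T acts at 2.79 m; only its component perpendicular to the rod, T sinθ, produces torque. sinθ = h/√(h²+d²) = 1.97/√(1.97²+2.79²) = 0.5768.
Στ = 0 ⇒ T × 2.79 × 0.5768 = 452.3 ⇒ T = 452.3 / 1.609 = 281 N.

T ≈ 281 N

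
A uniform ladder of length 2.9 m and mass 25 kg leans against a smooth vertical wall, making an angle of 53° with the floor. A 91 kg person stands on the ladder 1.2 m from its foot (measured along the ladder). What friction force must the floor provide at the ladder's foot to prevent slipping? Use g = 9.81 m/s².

f ≈ 371 N

Choose the foot of the ladder as the axis so the floor normal and friction both act there and drop out.
Ladder weight 25×9.81 = 245.2 N acts at 1.45 m along the ladder; its horizontal arm is 1.45·cos53° = 0.8726 m → τ = 214 N·m clockwise.
Person: 91×9.81 = 892.7 N at 1.2 m → arm 0.7222 m → τ = 644.7 N·m clockwise.
Wall normal N acts horizontally at the top; its moment arm is the height L sinθ = 2.9·sin53° = 2.316 m, counterclockwise.
Balancing moments: N × 2.316 = 858.7, giving N = 371 N.
ΣFx = 0: friction at the foot balances the wall's push, so f = N_wall = 371 N.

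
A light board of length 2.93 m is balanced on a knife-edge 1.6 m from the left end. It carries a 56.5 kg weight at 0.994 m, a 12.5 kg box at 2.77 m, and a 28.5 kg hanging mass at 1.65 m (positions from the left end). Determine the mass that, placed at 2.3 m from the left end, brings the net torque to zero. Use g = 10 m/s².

Take moments about the knife-edge (at 1.6 m from the left end).
Weight: 56.5 × 10 = 565 N down at 0.994 m → arm 0.606 m, τ = 565 × 0.606 = 342.4 N·m counterclockwise.
Box: 12.5 × 10 = 125 N down at 2.77 m → arm 1.17 m, τ = 125 × 1.17 = 146.2 N·m clockwise.
Hanging mass: 28.5 × 10 = 285 N down at 1.65 m → arm 0.05 m, τ = 285 × 0.05 = 14.25 N·m clockwise.
Net moment of known loads = 181.9 N·m counterclockwise.
An unknown mass m at 2.3 m has arm 0.7 m; its moment is m·g·0.7 clockwise.
For rotational equilibrium, m × 10 × 0.7 = 181.9, so m = 181.9 / (10 × 0.7) = 26 kg.

m ≈ 26 kg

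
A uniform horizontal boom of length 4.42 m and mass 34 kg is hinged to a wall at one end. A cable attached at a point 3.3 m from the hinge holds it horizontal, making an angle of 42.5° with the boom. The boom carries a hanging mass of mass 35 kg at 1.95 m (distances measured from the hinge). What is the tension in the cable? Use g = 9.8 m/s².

Take moments about the hinge.
Beam weight: 34 × 9.8 = 333.2 N down at 2.21 m → arm 2.21 m, τ = 333.2 × 2.21 = 736.4 N·m clockwise.
Hanging mass: 35 × 9.8 = 343 N down at 1.95 m → arm 1.95 m, τ = 343 × 1.95 = 668.9 N·m clockwise.
Total clockwise load moment = 1405 N·m.
The cable tension T acts at 3.3 m; only its component perpendicular to the boom, T sinθ, produces torque. sin 42.5° = 0.6756.
Setting net torque to zero: T × 3.3 × 0.6756 = 1405 → T = 1405 / 2.229 = 630 N.

T ≈ 630 N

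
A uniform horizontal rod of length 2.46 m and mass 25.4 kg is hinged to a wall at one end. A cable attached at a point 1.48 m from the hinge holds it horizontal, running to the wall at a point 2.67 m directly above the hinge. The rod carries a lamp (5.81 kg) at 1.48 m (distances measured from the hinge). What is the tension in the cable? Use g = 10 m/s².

Sum moments about the hinge (the unknown hinge reaction has zero arm there).
Beam weight: 25.4 × 10 = 254 N down at 1.23 m → arm 1.23 m, τ = 254 × 1.23 = 312.4 N·m clockwise.
Lamp: 5.81 × 10 = 58.1 N down at 1.48 m → arm 1.48 m, τ = 58.1 × 1.48 = 85.99 N·m clockwise.
Total clockwise load moment = 398.4 N·m.
The cable tension T acts at 1.48 m; only its component perpendicular to the rod, T sinθ, produces torque. sinθ = h/√(h²+d²) = 2.67/√(2.67²+1.48²) = 0.8746.
Στ = 0 ⇒ T × 1.48 × 0.8746 = 398.4 ⇒ T = 398.4 / 1.294 = 308 N.

T ≈ 308 N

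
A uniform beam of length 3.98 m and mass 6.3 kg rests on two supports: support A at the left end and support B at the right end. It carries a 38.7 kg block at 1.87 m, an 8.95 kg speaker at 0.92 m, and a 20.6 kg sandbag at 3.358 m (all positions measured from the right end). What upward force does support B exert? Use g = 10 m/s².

About support A:
Beam weight: 6.3 × 10 = 63 N down at 1.99 m → arm 1.99 m, τ = 63 × 1.99 = 125.4 N·m clockwise.
Block: 38.7 × 10 = 387 N down at 1.87 m → arm 2.11 m, τ = 387 × 2.11 = 816.6 N·m clockwise.
Speaker: 8.95 × 10 = 89.5 N down at 0.92 m → arm 3.06 m, τ = 89.5 × 3.06 = 273.9 N·m clockwise.
Sandbag: 20.6 × 10 = 206 N down at 3.358 m → arm 0.622 m, τ = 206 × 0.622 = 128.1 N·m clockwise.
Net load moment about support A = 1344 N·m clockwise.
Reaction R at support B is upward at 0 m, arm 3.98 m → moment R × 3.98 counterclockwise.
Balancing moments: R × 3.98 = 1344, giving R = 338 N.

R_B ≈ 338 N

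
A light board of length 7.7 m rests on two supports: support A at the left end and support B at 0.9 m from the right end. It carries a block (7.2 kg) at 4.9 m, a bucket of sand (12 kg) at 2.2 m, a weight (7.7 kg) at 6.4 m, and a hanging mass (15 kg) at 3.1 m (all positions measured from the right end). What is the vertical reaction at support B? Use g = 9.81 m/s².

Choose support A as the axis so its reaction then has zero moment arm.
Block: 7.2 × 9.81 = 70.63 N down at 4.9 m → arm 2.8 m, τ = 70.63 × 2.8 = 197.8 N·m clockwise.
Bucket of sand: 12 × 9.81 = 117.7 N down at 2.2 m → arm 5.5 m, τ = 117.7 × 5.5 = 647.4 N·m clockwise.
Weight: 7.7 × 9.81 = 75.54 N down at 6.4 m → arm 1.3 m, τ = 75.54 × 1.3 = 98.2 N·m clockwise.
Hanging mass: 15 × 9.81 = 147.2 N down at 3.1 m → arm 4.6 m, τ = 147.2 × 4.6 = 677.1 N·m clockwise.
Net load moment about support A = 1620 N·m clockwise.
Reaction R at support B is upward at 0.9 m, arm 6.8 m → moment R × 6.8 counterclockwise.
Setting net torque to zero: R × 6.8 = 1620 → R = 238 N.

R_B ≈ 238 N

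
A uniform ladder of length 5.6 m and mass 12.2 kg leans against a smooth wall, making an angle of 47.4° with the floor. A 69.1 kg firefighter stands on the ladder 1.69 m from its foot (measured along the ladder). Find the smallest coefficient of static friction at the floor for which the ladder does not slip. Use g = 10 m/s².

Take moments about the foot of the ladder.
Ladder weight 12.2×10 = 122 N acts at 2.8 m along the ladder; its horizontal arm is 2.8·cos47.4° = 1.895 m → τ = 231.2 N·m clockwise.
Firefighter: 69.1×10 = 691 N at 1.69 m → arm 1.144 m → τ = 790.5 N·m clockwise.
Wall normal N acts horizontally at the top; its moment arm is the height L sinθ = 5.6·sin47.4° = 4.122 m, counterclockwise.
Στ = 0 ⇒ N × 4.122 = 1022 ⇒ N = 247.9 N.
ΣFx = 0 ⇒ f = N_wall = 247.9 N. ΣFy = 0 ⇒ N_floor = 813 N.
μ_min = f / N_floor = 247.9 / 813 = 0.305.

μ_min ≈ 0.305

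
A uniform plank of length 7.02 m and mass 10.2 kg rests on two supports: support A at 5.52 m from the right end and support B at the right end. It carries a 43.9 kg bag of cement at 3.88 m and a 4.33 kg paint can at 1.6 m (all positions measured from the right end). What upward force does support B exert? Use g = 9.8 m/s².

Sum moments about support A (its reaction then has zero moment arm).
Beam weight: 10.2 × 9.8 = 99.96 N down at 3.51 m → arm 2.01 m, τ = 99.96 × 2.01 = 200.9 N·m clockwise.
Bag of cement: 43.9 × 9.8 = 430.2 N down at 3.88 m → arm 1.64 m, τ = 430.2 × 1.64 = 705.5 N·m clockwise.
Paint can: 4.33 × 9.8 = 42.43 N down at 1.6 m → arm 3.92 m, τ = 42.43 × 3.92 = 166.3 N·m clockwise.
Net load moment about support A = 1073 N·m clockwise.
Reaction R at support B is upward at 0 m, arm 5.52 m → moment R × 5.52 counterclockwise.
Setting net torque to zero: R × 5.52 = 1073 → R = 194 N.

R_B ≈ 194 N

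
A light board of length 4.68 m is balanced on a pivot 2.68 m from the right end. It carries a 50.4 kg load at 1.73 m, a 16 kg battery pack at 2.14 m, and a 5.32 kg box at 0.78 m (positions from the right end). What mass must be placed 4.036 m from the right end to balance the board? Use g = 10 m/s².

m ≈ 49.1 kg

Choose the pivot (at 2.68 m from the right end) as the axis so the support reaction has zero arm there.
Load: 50.4 × 10 = 504 N down at 1.73 m → arm 0.95 m, τ = 504 × 0.95 = 478.8 N·m clockwise.
Battery pack: 16 × 10 = 160 N down at 2.14 m → arm 0.54 m, τ = 160 × 0.54 = 86.4 N·m clockwise.
Box: 5.32 × 10 = 53.2 N down at 0.78 m → arm 1.9 m, τ = 53.2 × 1.9 = 101.1 N·m clockwise.
Net moment of known loads = 666.3 N·m clockwise.
An unknown mass m at 4.036 m has arm 1.356 m; its moment is m·g·1.356 counterclockwise.
For rotational equilibrium, m × 10 × 1.356 = 666.3, so m = 666.3 / (10 × 1.356) = 49.1 kg.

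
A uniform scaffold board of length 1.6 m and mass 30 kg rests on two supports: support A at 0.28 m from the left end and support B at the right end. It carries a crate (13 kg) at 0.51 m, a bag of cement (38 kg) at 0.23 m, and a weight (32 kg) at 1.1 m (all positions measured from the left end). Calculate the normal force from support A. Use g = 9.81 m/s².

About support B:
Beam weight: 30 × 9.81 = 294.3 N down at 0.8 m → arm 0.8 m, τ = 294.3 × 0.8 = 235.4 N·m counterclockwise.
Crate: 13 × 9.81 = 127.5 N down at 0.51 m → arm 1.09 m, τ = 127.5 × 1.09 = 139 N·m counterclockwise.
Bag of cement: 38 × 9.81 = 372.8 N down at 0.23 m → arm 1.37 m, τ = 372.8 × 1.37 = 510.7 N·m counterclockwise.
Weight: 32 × 9.81 = 313.9 N down at 1.1 m → arm 0.5 m, τ = 313.9 × 0.5 = 156.9 N·m counterclockwise.
Net load moment about support B = 1042 N·m counterclockwise.
Reaction R at support A is upward at 0.28 m, arm 1.32 m → moment R × 1.32 clockwise.
Στ = 0 ⇒ R × 1.32 = 1042 ⇒ R = 789 N.

R_A ≈ 789 N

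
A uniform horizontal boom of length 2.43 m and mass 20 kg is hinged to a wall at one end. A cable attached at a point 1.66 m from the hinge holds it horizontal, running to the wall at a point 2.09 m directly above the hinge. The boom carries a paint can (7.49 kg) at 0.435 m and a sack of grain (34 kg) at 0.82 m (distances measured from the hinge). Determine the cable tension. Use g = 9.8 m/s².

About the hinge:
Beam weight: 20 × 9.8 = 196 N down at 1.215 m → arm 1.215 m, τ = 196 × 1.215 = 238.1 N·m clockwise.
Paint can: 7.49 × 9.8 = 73.4 N down at 0.435 m → arm 0.435 m, τ = 73.4 × 0.435 = 31.93 N·m clockwise.
Sack of grain: 34 × 9.8 = 333.2 N down at 0.82 m → arm 0.82 m, τ = 333.2 × 0.82 = 273.2 N·m clockwise.
Total clockwise load moment = 543.2 N·m.
The cable tension T acts at 1.66 m; only its component perpendicular to the boom, T sinθ, produces torque. sinθ = h/√(h²+d²) = 2.09/√(2.09²+1.66²) = 0.7831.
For rotational equilibrium, T × 1.66 × 0.7831 = 543.2, so T = 543.2 / 1.3 = 418 N.

T ≈ 418 N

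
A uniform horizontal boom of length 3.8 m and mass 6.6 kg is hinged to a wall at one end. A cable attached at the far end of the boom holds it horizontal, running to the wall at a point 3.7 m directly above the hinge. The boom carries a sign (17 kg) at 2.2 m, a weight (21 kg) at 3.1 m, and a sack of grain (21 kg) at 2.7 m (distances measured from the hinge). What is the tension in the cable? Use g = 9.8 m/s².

Sum moments about the hinge (the unknown hinge reaction has zero arm there).
Beam weight: 6.6 × 9.8 = 64.68 N down at 1.9 m → arm 1.9 m, τ = 64.68 × 1.9 = 122.9 N·m clockwise.
Sign: 17 × 9.8 = 166.6 N down at 2.2 m → arm 2.2 m, τ = 166.6 × 2.2 = 366.5 N·m clockwise.
Weight: 21 × 9.8 = 205.8 N down at 3.1 m → arm 3.1 m, τ = 205.8 × 3.1 = 638 N·m clockwise.
Sack of grain: 21 × 9.8 = 205.8 N down at 2.7 m → arm 2.7 m, τ = 205.8 × 2.7 = 555.7 N·m clockwise.
Total clockwise load moment = 1683 N·m.
The cable tension T acts at 3.8 m; only its component perpendicular to the boom, T sinθ, produces torque. sinθ = h/√(h²+d²) = 3.7/√(3.7²+3.8²) = 0.6976.
For rotational equilibrium, T × 3.8 × 0.6976 = 1683, so T = 1683 / 2.651 = 635 N.

T ≈ 635 N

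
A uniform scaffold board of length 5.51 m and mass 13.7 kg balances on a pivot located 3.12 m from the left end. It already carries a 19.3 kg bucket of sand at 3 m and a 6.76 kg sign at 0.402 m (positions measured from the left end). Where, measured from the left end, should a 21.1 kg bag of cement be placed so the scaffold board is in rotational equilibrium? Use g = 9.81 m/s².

x ≈ 4.34 m from the left end

Take moments about the pivot (at 3.12 m from the left end).
Beam weight: 13.7 × 9.81 = 134.4 N down at 2.755 m → arm 0.365 m, τ = 134.4 × 0.365 = 49.06 N·m counterclockwise.
Bucket of sand: 19.3 × 9.81 = 189.3 N down at 3 m → arm 0.12 m, τ = 189.3 × 0.12 = 22.72 N·m counterclockwise.
Sign: 6.76 × 9.81 = 66.32 N down at 0.402 m → arm 2.718 m, τ = 66.32 × 2.718 = 180.3 N·m counterclockwise.
Net moment of existing loads = 252.1 N·m counterclockwise.
The bag of cement weighs 21.1 × 9.81 = 207 N and must supply an equal clockwise moment, so its lever arm about the pivot is 252.1 / 207 = 1.22 m.
That puts it at 3.12 + 1.22 = 4.34 m from the left end.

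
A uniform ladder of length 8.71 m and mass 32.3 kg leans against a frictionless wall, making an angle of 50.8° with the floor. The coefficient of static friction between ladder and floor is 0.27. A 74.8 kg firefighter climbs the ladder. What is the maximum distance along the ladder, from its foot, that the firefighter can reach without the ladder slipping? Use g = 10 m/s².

d ≈ 2.25 m

Choose the foot of the ladder as the axis so the floor normal and friction both act there and drop out.
Ladder weight 32.3×10 = 323 N acts at 4.355 m along the ladder; its horizontal arm is 4.355·cos50.8° = 2.752 m → τ = 888.9 N·m clockwise.
Firefighter weight 74.8×10 = 748 N at distance d → arm d·cos50.8° → τ = 748·d·0.632 clockwise.
Wall normal N at the top has arm L sinθ = 6.75 m counterclockwise, so Στ = 0 gives N·6.75 = 888.9 + 472.7·d.
ΣFy = 0 ⇒ N_floor = 1071 N, so the maximum friction is μ_s·N_floor = 0.27×1071 = 289.2 N. ΣFx = 0 ⇒ N_wall = f, so at the slipping point N = 289.2 N.
Substituting: 289.2×6.75 = 888.9 + 472.7·d ⇒ d = (1952 − 888.9) / 472.7 = 2.25 m.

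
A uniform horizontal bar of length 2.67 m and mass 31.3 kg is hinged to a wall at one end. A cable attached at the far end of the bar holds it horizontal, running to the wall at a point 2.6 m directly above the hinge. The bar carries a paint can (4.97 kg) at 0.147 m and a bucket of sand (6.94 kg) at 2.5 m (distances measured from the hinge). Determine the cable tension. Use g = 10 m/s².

Sum moments about the hinge (the unknown hinge reaction has zero arm there).
Beam weight: 31.3 × 10 = 313 N down at 1.335 m → arm 1.335 m, τ = 313 × 1.335 = 417.9 N·m clockwise.
Paint can: 4.97 × 10 = 49.7 N down at 0.147 m → arm 0.147 m, τ = 49.7 × 0.147 = 7.306 N·m clockwise.
Bucket of sand: 6.94 × 10 = 69.4 N down at 2.5 m → arm 2.5 m, τ = 69.4 × 2.5 = 173.5 N·m clockwise.
Total clockwise load moment = 598.7 N·m.
The cable tension T acts at 2.67 m; only its component perpendicular to the bar, T sinθ, produces torque. sinθ = h/√(h²+d²) = 2.6/√(2.6²+2.67²) = 0.6977.
Στ = 0 ⇒ T × 2.67 × 0.6977 = 598.7 ⇒ T = 598.7 / 1.863 = 321 N.

T ≈ 321 N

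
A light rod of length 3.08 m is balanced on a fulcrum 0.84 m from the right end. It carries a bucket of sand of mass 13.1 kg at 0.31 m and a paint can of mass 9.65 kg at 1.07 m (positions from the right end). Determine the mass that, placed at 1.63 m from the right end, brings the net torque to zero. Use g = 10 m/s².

m ≈ 5.98 kg

About the fulcrum (at 0.84 m from the right end):
Bucket of sand: 13.1 × 10 = 131 N down at 0.31 m → arm 0.53 m, τ = 131 × 0.53 = 69.43 N·m clockwise.
Paint can: 9.65 × 10 = 96.5 N down at 1.07 m → arm 0.23 m, τ = 96.5 × 0.23 = 22.2 N·m counterclockwise.
Net moment of known loads = 47.23 N·m clockwise.
An unknown mass m at 1.63 m has arm 0.79 m; its moment is m·g·0.79 counterclockwise.
Setting net torque to zero: m × 10 × 0.79 = 47.23 → m = 47.23 / (10 × 0.79) = 5.98 kg.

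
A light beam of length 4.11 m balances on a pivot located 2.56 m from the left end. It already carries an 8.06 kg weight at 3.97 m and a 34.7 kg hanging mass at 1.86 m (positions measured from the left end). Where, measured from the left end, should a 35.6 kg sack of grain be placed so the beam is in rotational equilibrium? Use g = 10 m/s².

x ≈ 2.92 m from the left end

About the pivot (at 2.56 m from the left end):
Weight: 8.06 × 10 = 80.6 N down at 3.97 m → arm 1.41 m, τ = 80.6 × 1.41 = 113.6 N·m clockwise.
Hanging mass: 34.7 × 10 = 347 N down at 1.86 m → arm 0.7 m, τ = 347 × 0.7 = 242.9 N·m counterclockwise.
Net moment of existing loads = 129.3 N·m counterclockwise.
The sack of grain weighs 35.6 × 10 = 356 N and must supply an equal clockwise moment, so its lever arm about the pivot is 129.3 / 356 = 0.363 m.
That puts it at 2.56 + 0.363 = 2.92 m from the left end.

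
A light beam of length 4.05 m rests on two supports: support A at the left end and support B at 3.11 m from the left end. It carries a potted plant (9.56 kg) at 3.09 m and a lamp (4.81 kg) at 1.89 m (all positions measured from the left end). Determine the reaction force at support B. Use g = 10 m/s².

Sum moments about support A (its reaction then has zero moment arm).
Potted plant: 9.56 × 10 = 95.6 N down at 3.09 m → arm 3.09 m, τ = 95.6 × 3.09 = 295.4 N·m clockwise.
Lamp: 4.81 × 10 = 48.1 N down at 1.89 m → arm 1.89 m, τ = 48.1 × 1.89 = 90.91 N·m clockwise.
Net load moment about support A = 386.3 N·m clockwise.
Reaction R at support B is upward at 3.11 m, arm 3.11 m → moment R × 3.11 counterclockwise.
Balancing moments: R × 3.11 = 386.3, giving R = 124 N.

R_B ≈ 124 N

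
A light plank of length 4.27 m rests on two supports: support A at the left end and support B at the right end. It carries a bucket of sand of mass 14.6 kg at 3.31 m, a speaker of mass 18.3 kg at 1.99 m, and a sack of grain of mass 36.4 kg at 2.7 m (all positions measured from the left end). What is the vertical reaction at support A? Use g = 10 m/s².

R_A ≈ 264 N

About support B:
Bucket of sand: 14.6 × 10 = 146 N down at 3.31 m → arm 0.96 m, τ = 146 × 0.96 = 140.2 N·m counterclockwise.
Speaker: 18.3 × 10 = 183 N down at 1.99 m → arm 2.28 m, τ = 183 × 2.28 = 417.2 N·m counterclockwise.
Sack of grain: 36.4 × 10 = 364 N down at 2.7 m → arm 1.57 m, τ = 364 × 1.57 = 571.5 N·m counterclockwise.
Net load moment about support B = 1129 N·m counterclockwise.
Reaction R at support A is upward at 0 m, arm 4.27 m → moment R × 4.27 clockwise.
Balancing moments: R × 4.27 = 1129, giving R = 264 N.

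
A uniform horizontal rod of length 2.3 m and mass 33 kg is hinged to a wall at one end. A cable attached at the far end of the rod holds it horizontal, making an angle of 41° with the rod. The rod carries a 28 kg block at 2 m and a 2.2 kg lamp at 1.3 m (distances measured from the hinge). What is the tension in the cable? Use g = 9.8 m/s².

T ≈ 629 N

Taking torques about the hinge:
Beam weight: 33 × 9.8 = 323.4 N down at 1.15 m → arm 1.15 m, τ = 323.4 × 1.15 = 371.9 N·m clockwise.
Block: 28 × 9.8 = 274.4 N down at 2 m → arm 2 m, τ = 274.4 × 2 = 548.8 N·m clockwise.
Lamp: 2.2 × 9.8 = 21.56 N down at 1.3 m → arm 1.3 m, τ = 21.56 × 1.3 = 28.03 N·m clockwise.
Total clockwise load moment = 948.7 N·m.
The cable tension T acts at 2.3 m; only its component perpendicular to the rod, T sinθ, produces torque. sin 41° = 0.6561.
Στ = 0 ⇒ T × 2.3 × 0.6561 = 948.7 ⇒ T = 948.7 / 1.509 = 629 N.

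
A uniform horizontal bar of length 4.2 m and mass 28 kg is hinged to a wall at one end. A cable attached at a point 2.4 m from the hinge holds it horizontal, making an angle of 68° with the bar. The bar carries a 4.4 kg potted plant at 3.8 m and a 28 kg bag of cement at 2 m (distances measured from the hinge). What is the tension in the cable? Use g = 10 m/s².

T ≈ 591 N

About the hinge:
Beam weight: 28 × 10 = 280 N down at 2.1 m → arm 2.1 m, τ = 280 × 2.1 = 588 N·m clockwise.
Potted plant: 4.4 × 10 = 44 N down at 3.8 m → arm 3.8 m, τ = 44 × 3.8 = 167.2 N·m clockwise.
Bag of cement: 28 × 10 = 280 N down at 2 m → arm 2 m, τ = 280 × 2 = 560 N·m clockwise.
Total clockwise load moment = 1315 N·m.
The cable tension T acts at 2.4 m; only its component perpendicular to the bar, T sinθ, produces torque. sin 68° = 0.9272.
Setting net torque to zero: T × 2.4 × 0.9272 = 1315 → T = 1315 / 2.225 = 591 N.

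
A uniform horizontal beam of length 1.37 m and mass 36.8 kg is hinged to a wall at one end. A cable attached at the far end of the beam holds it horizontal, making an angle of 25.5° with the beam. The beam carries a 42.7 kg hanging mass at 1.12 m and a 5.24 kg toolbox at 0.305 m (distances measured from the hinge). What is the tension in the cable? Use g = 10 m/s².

Take moments about the hinge.
Beam weight: 36.8 × 10 = 368 N down at 0.685 m → arm 0.685 m, τ = 368 × 0.685 = 252.1 N·m clockwise.
Hanging mass: 42.7 × 10 = 427 N down at 1.12 m → arm 1.12 m, τ = 427 × 1.12 = 478.2 N·m clockwise.
Toolbox: 5.24 × 10 = 52.4 N down at 0.305 m → arm 0.305 m, τ = 52.4 × 0.305 = 15.98 N·m clockwise.
Total clockwise load moment = 746.3 N·m.
The cable tension T acts at 1.37 m; only its component perpendicular to the beam, T sinθ, produces torque. sin 25.5° = 0.4305.
Στ = 0 ⇒ T × 1.37 × 0.4305 = 746.3 ⇒ T = 746.3 / 0.5898 = 1270 N.

T ≈ 1270 N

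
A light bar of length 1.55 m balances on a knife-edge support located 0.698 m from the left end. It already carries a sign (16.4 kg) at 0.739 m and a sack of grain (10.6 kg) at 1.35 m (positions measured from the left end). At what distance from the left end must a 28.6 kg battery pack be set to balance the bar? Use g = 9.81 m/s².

x ≈ 0.433 m from the left end

Take moments about the knife-edge support (at 0.698 m from the left end).
Sign: 16.4 × 9.81 = 160.9 N down at 0.739 m → arm 0.041 m, τ = 160.9 × 0.041 = 6.597 N·m clockwise.
Sack of grain: 10.6 × 9.81 = 104 N down at 1.35 m → arm 0.652 m, τ = 104 × 0.652 = 67.81 N·m clockwise.
Net moment of existing loads = 74.41 N·m clockwise.
The battery pack weighs 28.6 × 9.81 = 280.6 N and must supply an equal counterclockwise moment, so its lever arm about the knife-edge support is 74.41 / 280.6 = 0.265 m.
That puts it at 0.698 − 0.265 = 0.433 m from the left end.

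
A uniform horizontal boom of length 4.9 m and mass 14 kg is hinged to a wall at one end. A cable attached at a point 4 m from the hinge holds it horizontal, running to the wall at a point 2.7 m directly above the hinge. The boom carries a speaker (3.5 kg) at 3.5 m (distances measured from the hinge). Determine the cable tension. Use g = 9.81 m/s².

T ≈ 204 N

About the hinge:
Beam weight: 14 × 9.81 = 137.3 N down at 2.45 m → arm 2.45 m, τ = 137.3 × 2.45 = 336.4 N·m clockwise.
Speaker: 3.5 × 9.81 = 34.34 N down at 3.5 m → arm 3.5 m, τ = 34.34 × 3.5 = 120.2 N·m clockwise.
Total clockwise load moment = 456.6 N·m.
The cable tension T acts at 4 m; only its component perpendicular to the boom, T sinθ, produces torque. sinθ = h/√(h²+d²) = 2.7/√(2.7²+4²) = 0.5595.
For rotational equilibrium, T × 4 × 0.5595 = 456.6, so T = 456.6 / 2.238 = 204 N.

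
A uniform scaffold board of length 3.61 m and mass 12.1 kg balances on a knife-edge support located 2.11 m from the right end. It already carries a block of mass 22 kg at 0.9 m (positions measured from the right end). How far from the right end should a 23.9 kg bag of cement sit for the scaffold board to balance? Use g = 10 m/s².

About the knife-edge support (at 2.11 m from the right end):
Beam weight: 12.1 × 10 = 121 N down at 1.805 m → arm 0.305 m, τ = 121 × 0.305 = 36.91 N·m clockwise.
Block: 22 × 10 = 220 N down at 0.9 m → arm 1.21 m, τ = 220 × 1.21 = 266.2 N·m clockwise.
Net moment of existing loads = 303.1 N·m clockwise.
The bag of cement weighs 23.9 × 10 = 239 N and must supply an equal counterclockwise moment, so its lever arm about the knife-edge support is 303.1 / 239 = 1.27 m.
That puts it at 2.11 + 1.27 = 3.38 m from the right end.

x ≈ 3.38 m from the right end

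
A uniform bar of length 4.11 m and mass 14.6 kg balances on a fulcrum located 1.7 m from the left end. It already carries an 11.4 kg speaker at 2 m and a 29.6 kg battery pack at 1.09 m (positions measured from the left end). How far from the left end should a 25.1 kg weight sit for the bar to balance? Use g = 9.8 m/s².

Sum moments about the fulcrum (at 1.7 m from the left end) (the support reaction has zero arm there).
Beam weight: 14.6 × 9.8 = 143.1 N down at 2.055 m → arm 0.355 m, τ = 143.1 × 0.355 = 50.8 N·m clockwise.
Speaker: 11.4 × 9.8 = 111.7 N down at 2 m → arm 0.3 m, τ = 111.7 × 0.3 = 33.51 N·m clockwise.
Battery pack: 29.6 × 9.8 = 290.1 N down at 1.09 m → arm 0.61 m, τ = 290.1 × 0.61 = 177 N·m counterclockwise.
Net moment of existing loads = 92.69 N·m counterclockwise.
The weight weighs 25.1 × 9.8 = 246 N and must supply an equal clockwise moment, so its lever arm about the fulcrum is 92.69 / 246 = 0.377 m.
That puts it at 1.7 + 0.377 = 2.08 m from the left end.

x ≈ 2.08 m from the left end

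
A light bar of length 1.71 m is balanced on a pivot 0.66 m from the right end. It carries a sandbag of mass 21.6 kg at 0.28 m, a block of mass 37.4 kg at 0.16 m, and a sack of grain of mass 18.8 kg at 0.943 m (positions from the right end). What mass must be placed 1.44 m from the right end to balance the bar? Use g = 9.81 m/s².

Sum moments about the pivot (at 0.66 m from the right end) (the support reaction has zero arm there).
Sandbag: 21.6 × 9.81 = 211.9 N down at 0.28 m → arm 0.38 m, τ = 211.9 × 0.38 = 80.52 N·m clockwise.
Block: 37.4 × 9.81 = 366.9 N down at 0.16 m → arm 0.5 m, τ = 366.9 × 0.5 = 183.4 N·m clockwise.
Sack of grain: 18.8 × 9.81 = 184.4 N down at 0.943 m → arm 0.283 m, τ = 184.4 × 0.283 = 52.19 N·m counterclockwise.
Net moment of known loads = 211.7 N·m clockwise.
An unknown mass m at 1.44 m has arm 0.78 m; its moment is m·g·0.78 counterclockwise.
For rotational equilibrium, m × 9.81 × 0.78 = 211.7, so m = 211.7 / (9.81 × 0.78) = 27.7 kg.

m ≈ 27.7 kg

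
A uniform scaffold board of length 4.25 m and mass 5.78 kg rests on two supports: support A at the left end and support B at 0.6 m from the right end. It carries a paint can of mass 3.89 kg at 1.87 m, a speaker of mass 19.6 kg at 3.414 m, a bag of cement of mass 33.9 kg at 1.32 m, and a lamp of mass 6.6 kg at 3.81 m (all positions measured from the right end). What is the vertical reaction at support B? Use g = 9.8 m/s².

R_B ≈ 376 N

About support A:
Beam weight: 5.78 × 9.8 = 56.64 N down at 2.125 m → arm 2.125 m, τ = 56.64 × 2.125 = 120.4 N·m clockwise.
Paint can: 3.89 × 9.8 = 38.12 N down at 1.87 m → arm 2.38 m, τ = 38.12 × 2.38 = 90.73 N·m clockwise.
Speaker: 19.6 × 9.8 = 192.1 N down at 3.414 m → arm 0.836 m, τ = 192.1 × 0.836 = 160.6 N·m clockwise.
Bag of cement: 33.9 × 9.8 = 332.2 N down at 1.32 m → arm 2.93 m, τ = 332.2 × 2.93 = 973.3 N·m clockwise.
Lamp: 6.6 × 9.8 = 64.68 N down at 3.81 m → arm 0.44 m, τ = 64.68 × 0.44 = 28.46 N·m clockwise.
Net load moment about support A = 1373 N·m clockwise.
Reaction R at support B is upward at 0.6 m, arm 3.65 m → moment R × 3.65 counterclockwise.
Setting net torque to zero: R × 3.65 = 1373 → R = 376 N.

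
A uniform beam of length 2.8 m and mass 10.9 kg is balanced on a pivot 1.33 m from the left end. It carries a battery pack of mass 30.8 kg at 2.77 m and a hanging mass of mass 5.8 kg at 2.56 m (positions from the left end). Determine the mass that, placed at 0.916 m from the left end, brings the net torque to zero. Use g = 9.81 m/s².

m ≈ 126 kg

Sum moments about the pivot (at 1.33 m from the left end) (the support reaction has zero arm there).
Beam weight: 10.9 × 9.81 = 106.9 N down at 1.4 m → arm 0.07 m, τ = 106.9 × 0.07 = 7.483 N·m clockwise.
Battery pack: 30.8 × 9.81 = 302.1 N down at 2.77 m → arm 1.44 m, τ = 302.1 × 1.44 = 435 N·m clockwise.
Hanging mass: 5.8 × 9.81 = 56.9 N down at 2.56 m → arm 1.23 m, τ = 56.9 × 1.23 = 69.99 N·m clockwise.
Net moment of known loads = 512.5 N·m clockwise.
An unknown mass m at 0.916 m has arm 0.414 m; its moment is m·g·0.414 counterclockwise.
Balancing moments: m × 9.81 × 0.414 = 512.5, giving m = 512.5 / (9.81 × 0.414) = 126 kg.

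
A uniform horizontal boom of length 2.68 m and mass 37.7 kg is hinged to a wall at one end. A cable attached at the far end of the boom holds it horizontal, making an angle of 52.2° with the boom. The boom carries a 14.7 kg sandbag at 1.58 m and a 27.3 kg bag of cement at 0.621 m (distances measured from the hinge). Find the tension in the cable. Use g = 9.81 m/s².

T ≈ 420 N

Choose the hinge as the axis so the unknown hinge reaction has zero arm there.
Beam weight: 37.7 × 9.81 = 369.8 N down at 1.34 m → arm 1.34 m, τ = 369.8 × 1.34 = 495.5 N·m clockwise.
Sandbag: 14.7 × 9.81 = 144.2 N down at 1.58 m → arm 1.58 m, τ = 144.2 × 1.58 = 227.8 N·m clockwise.
Bag of cement: 27.3 × 9.81 = 267.8 N down at 0.621 m → arm 0.621 m, τ = 267.8 × 0.621 = 166.3 N·m clockwise.
Total clockwise load moment = 889.6 N·m.
The cable tension T acts at 2.68 m; only its component perpendicular to the boom, T sinθ, produces torque. sin 52.2° = 0.7902.
Balancing moments: T × 2.68 × 0.7902 = 889.6, giving T = 889.6 / 2.118 = 420 N.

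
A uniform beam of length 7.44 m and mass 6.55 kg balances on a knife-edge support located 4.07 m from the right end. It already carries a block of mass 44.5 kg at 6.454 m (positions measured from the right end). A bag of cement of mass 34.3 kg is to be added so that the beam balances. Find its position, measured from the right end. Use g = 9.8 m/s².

x ≈ 1.04 m from the right end

Choose the knife-edge support (at 4.07 m from the right end) as the axis so the support reaction has zero arm there.
Beam weight: 6.55 × 9.8 = 64.19 N down at 3.72 m → arm 0.35 m, τ = 64.19 × 0.35 = 22.47 N·m clockwise.
Block: 44.5 × 9.8 = 436.1 N down at 6.454 m → arm 2.384 m, τ = 436.1 × 2.384 = 1040 N·m counterclockwise.
Net moment of existing loads = 1018 N·m counterclockwise.
The bag of cement weighs 34.3 × 9.8 = 336.1 N and must supply an equal clockwise moment, so its lever arm about the knife-edge support is 1018 / 336.1 = 3.03 m.
That puts it at 4.07 − 3.03 = 1.04 m from the right end.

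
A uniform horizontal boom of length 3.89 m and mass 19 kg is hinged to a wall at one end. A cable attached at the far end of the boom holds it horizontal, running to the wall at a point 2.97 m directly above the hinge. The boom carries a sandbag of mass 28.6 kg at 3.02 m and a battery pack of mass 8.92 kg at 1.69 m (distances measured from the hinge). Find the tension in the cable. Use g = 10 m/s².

Taking torques about the hinge:
Beam weight: 19 × 10 = 190 N down at 1.945 m → arm 1.945 m, τ = 190 × 1.945 = 369.6 N·m clockwise.
Sandbag: 28.6 × 10 = 286 N down at 3.02 m → arm 3.02 m, τ = 286 × 3.02 = 863.7 N·m clockwise.
Battery pack: 8.92 × 10 = 89.2 N down at 1.69 m → arm 1.69 m, τ = 89.2 × 1.69 = 150.7 N·m clockwise.
Total clockwise load moment = 1384 N·m.
The cable tension T acts at 3.89 m; only its component perpendicular to the boom, T sinθ, produces torque. sinθ = h/√(h²+d²) = 2.97/√(2.97²+3.89²) = 0.6068.
Balancing moments: T × 3.89 × 0.6068 = 1384, giving T = 1384 / 2.36 = 586 N.

T ≈ 586 N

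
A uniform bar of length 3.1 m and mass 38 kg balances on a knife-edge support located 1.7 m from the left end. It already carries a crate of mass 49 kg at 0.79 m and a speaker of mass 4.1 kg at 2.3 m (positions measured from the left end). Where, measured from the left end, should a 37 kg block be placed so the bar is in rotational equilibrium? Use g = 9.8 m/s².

About the knife-edge support (at 1.7 m from the left end):
Beam weight: 38 × 9.8 = 372.4 N down at 1.55 m → arm 0.15 m, τ = 372.4 × 0.15 = 55.86 N·m counterclockwise.
Crate: 49 × 9.8 = 480.2 N down at 0.79 m → arm 0.91 m, τ = 480.2 × 0.91 = 437 N·m counterclockwise.
Speaker: 4.1 × 9.8 = 40.18 N down at 2.3 m → arm 0.6 m, τ = 40.18 × 0.6 = 24.11 N·m clockwise.
Net moment of existing loads = 468.8 N·m counterclockwise.
The block weighs 37 × 9.8 = 362.6 N and must supply an equal clockwise moment, so its lever arm about the knife-edge support is 468.8 / 362.6 = 1.29 m.
That puts it at 1.7 + 1.29 = 2.99 m from the left end.

x ≈ 2.99 m from the left end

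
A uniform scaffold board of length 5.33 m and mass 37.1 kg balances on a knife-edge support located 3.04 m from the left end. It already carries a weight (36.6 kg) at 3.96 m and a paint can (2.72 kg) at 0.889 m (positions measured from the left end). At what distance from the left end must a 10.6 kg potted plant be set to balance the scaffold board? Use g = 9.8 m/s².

About the knife-edge support (at 3.04 m from the left end):
Beam weight: 37.1 × 9.8 = 363.6 N down at 2.665 m → arm 0.375 m, τ = 363.6 × 0.375 = 136.4 N·m counterclockwise.
Weight: 36.6 × 9.8 = 358.7 N down at 3.96 m → arm 0.92 m, τ = 358.7 × 0.92 = 330 N·m clockwise.
Paint can: 2.72 × 9.8 = 26.66 N down at 0.889 m → arm 2.151 m, τ = 26.66 × 2.151 = 57.35 N·m counterclockwise.
Net moment of existing loads = 136.2 N·m clockwise.
The potted plant weighs 10.6 × 9.8 = 103.9 N and must supply an equal counterclockwise moment, so its lever arm about the knife-edge support is 136.2 / 103.9 = 1.31 m.
That puts it at 3.04 − 1.31 = 1.73 m from the left end.

x ≈ 1.73 m from the left end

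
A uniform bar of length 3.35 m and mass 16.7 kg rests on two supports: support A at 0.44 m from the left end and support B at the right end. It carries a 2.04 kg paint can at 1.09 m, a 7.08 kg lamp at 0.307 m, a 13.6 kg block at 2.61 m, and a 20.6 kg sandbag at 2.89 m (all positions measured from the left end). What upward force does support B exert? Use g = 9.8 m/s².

R_B ≈ 340 N

About support A:
Beam weight: 16.7 × 9.8 = 163.7 N down at 1.675 m → arm 1.235 m, τ = 163.7 × 1.235 = 202.2 N·m clockwise.
Paint can: 2.04 × 9.8 = 19.99 N down at 1.09 m → arm 0.65 m, τ = 19.99 × 0.65 = 12.99 N·m clockwise.
Lamp: 7.08 × 9.8 = 69.38 N down at 0.307 m → arm 0.133 m, τ = 69.38 × 0.133 = 9.228 N·m counterclockwise.
Block: 13.6 × 9.8 = 133.3 N down at 2.61 m → arm 2.17 m, τ = 133.3 × 2.17 = 289.3 N·m clockwise.
Sandbag: 20.6 × 9.8 = 201.9 N down at 2.89 m → arm 2.45 m, τ = 201.9 × 2.45 = 494.7 N·m clockwise.
Net load moment about support A = 990 N·m clockwise.
Reaction R at support B is upward at 3.35 m, arm 2.91 m → moment R × 2.91 counterclockwise.
For rotational equilibrium, R × 2.91 = 990, so R = 340 N.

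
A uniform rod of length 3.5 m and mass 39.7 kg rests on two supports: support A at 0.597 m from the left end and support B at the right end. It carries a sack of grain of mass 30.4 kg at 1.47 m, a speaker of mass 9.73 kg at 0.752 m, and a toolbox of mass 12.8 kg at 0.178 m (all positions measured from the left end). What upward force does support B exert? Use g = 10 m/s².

About support A:
Beam weight: 39.7 × 10 = 397 N down at 1.75 m → arm 1.153 m, τ = 397 × 1.153 = 457.7 N·m clockwise.
Sack of grain: 30.4 × 10 = 304 N down at 1.47 m → arm 0.873 m, τ = 304 × 0.873 = 265.4 N·m clockwise.
Speaker: 9.73 × 10 = 97.3 N down at 0.752 m → arm 0.155 m, τ = 97.3 × 0.155 = 15.08 N·m clockwise.
Toolbox: 12.8 × 10 = 128 N down at 0.178 m → arm 0.419 m, τ = 128 × 0.419 = 53.63 N·m counterclockwise.
Net load moment about support A = 684.5 N·m clockwise.
Reaction R at support B is upward at 3.5 m, arm 2.903 m → moment R × 2.903 counterclockwise.
Balancing moments: R × 2.903 = 684.5, giving R = 236 N.

R_B ≈ 236 N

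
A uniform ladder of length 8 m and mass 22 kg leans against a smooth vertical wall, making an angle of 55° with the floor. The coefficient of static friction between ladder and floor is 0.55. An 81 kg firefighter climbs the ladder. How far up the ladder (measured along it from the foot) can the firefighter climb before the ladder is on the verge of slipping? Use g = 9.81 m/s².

Choose the foot of the ladder as the axis so the floor normal and friction both act there and drop out.
Ladder weight 22×9.81 = 215.8 N acts at 4 m along the ladder; its horizontal arm is 4·cos55° = 2.294 m → τ = 495 N·m clockwise.
Firefighter weight 81×9.81 = 794.6 N at distance d → arm d·cos55° → τ = 794.6·d·0.5736 clockwise.
Wall normal N at the top has arm L sinθ = 6.553 m counterclockwise, so Στ = 0 gives N·6.553 = 495 + 455.8·d.
ΣFy = 0 ⇒ N_floor = 1010 N, so the maximum friction is μ_s·N_floor = 0.55×1010 = 555.5 N. ΣFx = 0 ⇒ N_wall = f, so at the slipping point N = 555.5 N.
Substituting: 555.5×6.553 = 495 + 455.8·d ⇒ d = (3640 − 495) / 455.8 = 6.9 m.

d ≈ 6.9 m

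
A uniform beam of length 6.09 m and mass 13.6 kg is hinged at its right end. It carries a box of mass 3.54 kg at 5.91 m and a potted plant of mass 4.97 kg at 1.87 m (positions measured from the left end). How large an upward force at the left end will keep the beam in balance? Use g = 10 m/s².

F ≈ 103 N

Sum moments about the right end (the unknown pivot reaction has zero arm there).
Beam weight: 13.6 × 10 = 136 N down at 3.045 m → arm 3.045 m, τ = 136 × 3.045 = 414.1 N·m counterclockwise.
Box: 3.54 × 10 = 35.4 N down at 5.91 m → arm 0.18 m, τ = 35.4 × 0.18 = 6.372 N·m counterclockwise.
Potted plant: 4.97 × 10 = 49.7 N down at 1.87 m → arm 4.22 m, τ = 49.7 × 4.22 = 209.7 N·m counterclockwise.
Net moment of the loads = 630.2 N·m counterclockwise.
The upward force F acts at the left end, arm 6.09 m, giving F × 6.09 clockwise.
For rotational equilibrium, F × 6.09 = 630.2, so F = 630.2 / 6.09 = 103 N.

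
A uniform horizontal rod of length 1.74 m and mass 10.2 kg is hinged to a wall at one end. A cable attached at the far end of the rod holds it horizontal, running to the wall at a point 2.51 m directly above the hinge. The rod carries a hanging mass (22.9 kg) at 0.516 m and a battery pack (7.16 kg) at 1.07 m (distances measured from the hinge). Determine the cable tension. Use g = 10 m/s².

Sum moments about the hinge (the unknown hinge reaction has zero arm there).
Beam weight: 10.2 × 10 = 102 N down at 0.87 m → arm 0.87 m, τ = 102 × 0.87 = 88.74 N·m clockwise.
Hanging mass: 22.9 × 10 = 229 N down at 0.516 m → arm 0.516 m, τ = 229 × 0.516 = 118.2 N·m clockwise.
Battery pack: 7.16 × 10 = 71.6 N down at 1.07 m → arm 1.07 m, τ = 71.6 × 1.07 = 76.61 N·m clockwise.
Total clockwise load moment = 283.6 N·m.
The cable tension T acts at 1.74 m; only its component perpendicular to the rod, T sinθ, produces torque. sinθ = h/√(h²+d²) = 2.51/√(2.51²+1.74²) = 0.8218.
Στ = 0 ⇒ T × 1.74 × 0.8218 = 283.6 ⇒ T = 283.6 / 1.43 = 198 N.

T ≈ 198 N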